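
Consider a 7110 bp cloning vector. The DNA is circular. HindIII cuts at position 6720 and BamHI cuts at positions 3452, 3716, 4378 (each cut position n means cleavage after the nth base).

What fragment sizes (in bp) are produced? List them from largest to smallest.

3842, 2342, 662, 264 bp

Combined cut positions (sorted): 3452, 3716, 4378, 6720.
Circular molecule, 4 cuts → 4 fragments:
  3716 − 3452 = 264 bp
  4378 − 3716 = 662 bp
  6720 − 4378 = 2342 bp
  wrap: 7110 − 6720 + 3452 = 3842 bp
Sorted largest to smallest: 3842, 2342, 662, 264 bp.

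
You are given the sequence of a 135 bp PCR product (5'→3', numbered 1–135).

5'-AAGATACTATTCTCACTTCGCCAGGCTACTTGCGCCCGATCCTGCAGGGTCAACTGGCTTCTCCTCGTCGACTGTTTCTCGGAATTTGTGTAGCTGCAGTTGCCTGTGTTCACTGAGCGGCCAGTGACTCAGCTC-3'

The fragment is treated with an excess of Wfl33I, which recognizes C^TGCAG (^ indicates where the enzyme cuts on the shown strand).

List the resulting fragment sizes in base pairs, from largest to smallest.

Wfl33I sites (CTGCAG) start at positions 42, 94.
Wfl33I cuts after the first base of each site, so after positions 42, 94.
Linear molecule, 2 cuts → 3 fragments:
  1–42 → 42 bp
  43–94 → 52 bp
  95–135 → 41 bp
Sorted largest to smallest: 52, 42, 41 bp.

52, 42, 41 bp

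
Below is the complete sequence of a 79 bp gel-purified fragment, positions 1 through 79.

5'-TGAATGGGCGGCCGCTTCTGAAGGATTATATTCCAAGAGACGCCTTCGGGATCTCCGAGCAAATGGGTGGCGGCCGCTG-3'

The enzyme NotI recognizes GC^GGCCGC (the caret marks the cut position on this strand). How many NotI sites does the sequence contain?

GCGGCCGC occurs starting at positions 8, 70.
NotI cuts at 2 sites.

2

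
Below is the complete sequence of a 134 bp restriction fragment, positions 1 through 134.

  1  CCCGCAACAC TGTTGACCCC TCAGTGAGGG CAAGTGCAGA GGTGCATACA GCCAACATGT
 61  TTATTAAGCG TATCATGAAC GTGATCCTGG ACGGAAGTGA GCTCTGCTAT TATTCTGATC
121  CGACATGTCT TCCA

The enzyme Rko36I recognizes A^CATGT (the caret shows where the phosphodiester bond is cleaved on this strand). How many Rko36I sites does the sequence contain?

ACATGT occurs starting at positions 55, 123.
Rko36I cuts at 2 sites.

2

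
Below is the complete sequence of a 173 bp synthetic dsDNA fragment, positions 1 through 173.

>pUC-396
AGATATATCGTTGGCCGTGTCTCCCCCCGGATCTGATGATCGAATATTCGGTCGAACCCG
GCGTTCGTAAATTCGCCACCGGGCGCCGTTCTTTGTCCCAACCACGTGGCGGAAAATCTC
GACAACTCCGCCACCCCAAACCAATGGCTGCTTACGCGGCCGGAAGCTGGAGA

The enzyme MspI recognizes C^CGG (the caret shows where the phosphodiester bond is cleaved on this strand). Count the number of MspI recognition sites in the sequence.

CCGG occurs starting at positions 27, 58, 79, 160.
MspI cuts at 4 sites.

4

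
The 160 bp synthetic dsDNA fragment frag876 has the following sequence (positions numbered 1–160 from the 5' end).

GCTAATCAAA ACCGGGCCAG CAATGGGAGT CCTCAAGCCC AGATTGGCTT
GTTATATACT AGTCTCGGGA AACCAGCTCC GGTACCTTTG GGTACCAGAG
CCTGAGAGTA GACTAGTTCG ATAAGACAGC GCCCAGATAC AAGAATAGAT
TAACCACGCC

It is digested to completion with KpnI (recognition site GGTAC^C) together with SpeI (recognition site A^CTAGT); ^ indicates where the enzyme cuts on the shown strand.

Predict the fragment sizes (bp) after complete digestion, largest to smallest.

KpnI sites (GGTACC) start at positions 81, 91.
KpnI cuts after base 5 of each site (before the last base), so after positions 85, 95.
SpeI sites (ACTAGT) start at positions 58, 112.
SpeI cuts after the first base of each site, so after positions 58, 112.
Combined cut positions: 58, 85, 95, 112.
Linear molecule, 4 cuts → 5 fragments:
  1–58 → 58 bp
  59–85 → 27 bp
  86–95 → 10 bp
  96–112 → 17 bp
  113–160 → 48 bp
Sorted largest to smallest: 58, 48, 27, 17, 10 bp.

58, 48, 27, 17, 10 bp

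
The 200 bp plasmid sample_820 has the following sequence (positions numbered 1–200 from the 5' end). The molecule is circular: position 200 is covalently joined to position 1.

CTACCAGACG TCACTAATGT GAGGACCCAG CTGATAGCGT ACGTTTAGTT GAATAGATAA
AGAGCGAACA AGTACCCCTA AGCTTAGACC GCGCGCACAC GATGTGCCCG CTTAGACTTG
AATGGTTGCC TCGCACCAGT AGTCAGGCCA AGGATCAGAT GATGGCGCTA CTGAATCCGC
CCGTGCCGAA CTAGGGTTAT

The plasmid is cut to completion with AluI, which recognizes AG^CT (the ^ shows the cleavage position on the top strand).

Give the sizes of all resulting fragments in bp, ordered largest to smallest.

AluI sites (AGCT) start at positions 29, 81.
AluI cuts after base 2 of each site, so after positions 30, 82.
Circular molecule, 2 cuts → 2 fragments:
  31–82 → 52 bp
  83–200 then 1–30 → 118 + 30 = 148 bp
Sorted largest to smallest: 148, 52 bp.

148, 52 bp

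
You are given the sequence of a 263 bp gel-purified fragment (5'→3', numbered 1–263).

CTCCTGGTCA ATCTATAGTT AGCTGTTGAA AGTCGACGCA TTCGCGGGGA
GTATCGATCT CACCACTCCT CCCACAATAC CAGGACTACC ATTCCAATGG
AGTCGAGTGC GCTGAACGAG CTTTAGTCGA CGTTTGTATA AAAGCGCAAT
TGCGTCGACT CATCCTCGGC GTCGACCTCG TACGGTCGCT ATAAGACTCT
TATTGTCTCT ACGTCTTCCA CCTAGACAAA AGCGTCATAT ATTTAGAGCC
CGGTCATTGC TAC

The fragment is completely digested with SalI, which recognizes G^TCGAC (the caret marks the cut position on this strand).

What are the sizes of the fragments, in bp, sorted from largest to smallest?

SalI sites (GTCGAC) start at positions 32, 126, 154, 171.
SalI cuts after the first base of each site, so after positions 32, 126, 154, 171.
Linear molecule, 4 cuts → 5 fragments:
  1–32 → 32 bp
  33–126 → 94 bp
  127–154 → 28 bp
  155–171 → 17 bp
  172–263 → 92 bp
Sorted largest to smallest: 94, 92, 32, 28, 17 bp.

94, 92, 32, 28, 17 bp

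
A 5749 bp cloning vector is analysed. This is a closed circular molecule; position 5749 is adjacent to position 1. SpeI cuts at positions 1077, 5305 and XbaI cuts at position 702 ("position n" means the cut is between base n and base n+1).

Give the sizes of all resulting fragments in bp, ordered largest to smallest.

4228, 1146, 375 bp

Combined cut positions (sorted): 702, 1077, 5305.
Circular molecule, 3 cuts → 3 fragments:
  1077 − 702 = 375 bp
  5305 − 1077 = 4228 bp
  wrap: 5749 − 5305 + 702 = 1146 bp
Sorted largest to smallest: 4228, 1146, 375 bp.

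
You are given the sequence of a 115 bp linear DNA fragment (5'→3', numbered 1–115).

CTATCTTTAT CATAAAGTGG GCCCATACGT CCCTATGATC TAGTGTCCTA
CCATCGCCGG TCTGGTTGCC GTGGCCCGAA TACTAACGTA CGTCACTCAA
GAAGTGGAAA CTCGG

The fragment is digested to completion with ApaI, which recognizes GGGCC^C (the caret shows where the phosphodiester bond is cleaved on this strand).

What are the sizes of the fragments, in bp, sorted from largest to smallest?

The ApaI site (GGGCCC) starts at position 19.
ApaI cuts after base 5 of each site (before the last base), so after position 23.
Linear molecule, 1 cut → 2 fragments:
  1–23 → 23 bp
  24–115 → 92 bp
Sorted largest to smallest: 92, 23 bp.

92, 23 bp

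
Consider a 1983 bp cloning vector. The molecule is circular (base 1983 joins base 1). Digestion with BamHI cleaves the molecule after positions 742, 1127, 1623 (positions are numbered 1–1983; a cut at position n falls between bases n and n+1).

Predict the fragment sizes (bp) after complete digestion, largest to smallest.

1102, 496, 385 bp

Circular molecule, 3 cuts → 3 fragments:
  1127 − 742 = 385 bp
  1623 − 1127 = 496 bp
  wrap: 1983 − 1623 + 742 = 1102 bp
Sorted largest to smallest: 1102, 496, 385 bp.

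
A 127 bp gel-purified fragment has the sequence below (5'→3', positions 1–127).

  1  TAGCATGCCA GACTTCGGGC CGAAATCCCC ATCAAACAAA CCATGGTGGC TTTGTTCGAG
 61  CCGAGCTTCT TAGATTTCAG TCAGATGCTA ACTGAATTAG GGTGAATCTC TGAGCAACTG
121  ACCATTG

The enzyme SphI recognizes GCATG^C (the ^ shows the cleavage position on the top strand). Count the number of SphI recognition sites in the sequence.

GCATGC occurs starting at position 3.
SphI cuts at 1 site.

1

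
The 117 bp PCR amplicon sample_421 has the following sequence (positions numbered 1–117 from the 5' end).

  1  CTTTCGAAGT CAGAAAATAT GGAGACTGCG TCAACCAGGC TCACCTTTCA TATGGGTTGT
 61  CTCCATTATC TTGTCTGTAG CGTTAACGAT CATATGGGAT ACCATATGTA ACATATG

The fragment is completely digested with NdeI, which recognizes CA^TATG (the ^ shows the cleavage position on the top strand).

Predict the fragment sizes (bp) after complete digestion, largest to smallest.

50, 42, 12, 9, 4 bp

NdeI sites (CATATG) start at positions 49, 91, 103, 112.
NdeI cuts after base 2 of each site, so after positions 50, 92, 104, 113.
Linear molecule, 4 cuts → 5 fragments:
  1–50 → 50 bp
  51–92 → 42 bp
  93–104 → 12 bp
  105–113 → 9 bp
  114–117 → 4 bp
Sorted largest to smallest: 50, 42, 12, 9, 4 bp.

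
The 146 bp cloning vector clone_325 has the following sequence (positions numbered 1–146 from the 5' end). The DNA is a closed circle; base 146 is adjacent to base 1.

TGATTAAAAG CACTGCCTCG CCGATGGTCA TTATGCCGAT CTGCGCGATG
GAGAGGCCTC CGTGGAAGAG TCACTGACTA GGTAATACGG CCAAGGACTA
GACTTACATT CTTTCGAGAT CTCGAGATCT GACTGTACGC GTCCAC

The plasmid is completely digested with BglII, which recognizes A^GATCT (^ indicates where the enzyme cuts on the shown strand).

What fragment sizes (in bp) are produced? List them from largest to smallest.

138, 8 bp

BglII sites (AGATCT) start at positions 117, 125.
BglII cuts after the first base of each site, so after positions 117, 125.
Circular molecule, 2 cuts → 2 fragments:
  118–125 → 8 bp
  126–146 then 1–117 → 21 + 117 = 138 bp
Sorted largest to smallest: 138, 8 bp.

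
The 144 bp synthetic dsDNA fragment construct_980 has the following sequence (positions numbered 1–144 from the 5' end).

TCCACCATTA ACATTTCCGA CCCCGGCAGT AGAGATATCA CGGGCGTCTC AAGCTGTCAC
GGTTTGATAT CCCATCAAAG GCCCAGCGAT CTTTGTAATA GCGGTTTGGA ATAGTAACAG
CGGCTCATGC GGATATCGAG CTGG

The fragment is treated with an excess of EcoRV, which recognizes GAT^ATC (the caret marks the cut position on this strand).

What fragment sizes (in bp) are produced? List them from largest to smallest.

66, 36, 32, 10 bp

EcoRV sites (GATATC) start at positions 34, 66, 132.
EcoRV cuts after base 3 of each site, so after positions 36, 68, 134.
Linear molecule, 3 cuts → 4 fragments:
  1–36 → 36 bp
  37–68 → 32 bp
  69–134 → 66 bp
  135–144 → 10 bp
Sorted largest to smallest: 66, 36, 32, 10 bp.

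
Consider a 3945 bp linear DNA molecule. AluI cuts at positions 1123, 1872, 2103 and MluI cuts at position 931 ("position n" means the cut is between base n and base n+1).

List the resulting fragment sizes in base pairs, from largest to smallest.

1842, 931, 749, 231, 192 bp

Combined cut positions (sorted): 931, 1123, 1872, 2103.
Linear molecule, 4 cuts → 5 fragments:
  931 − 0 = 931 bp
  1123 − 931 = 192 bp
  1872 − 1123 = 749 bp
  2103 − 1872 = 231 bp
  3945 − 2103 = 1842 bp
Sorted largest to smallest: 1842, 931, 749, 231, 192 bp.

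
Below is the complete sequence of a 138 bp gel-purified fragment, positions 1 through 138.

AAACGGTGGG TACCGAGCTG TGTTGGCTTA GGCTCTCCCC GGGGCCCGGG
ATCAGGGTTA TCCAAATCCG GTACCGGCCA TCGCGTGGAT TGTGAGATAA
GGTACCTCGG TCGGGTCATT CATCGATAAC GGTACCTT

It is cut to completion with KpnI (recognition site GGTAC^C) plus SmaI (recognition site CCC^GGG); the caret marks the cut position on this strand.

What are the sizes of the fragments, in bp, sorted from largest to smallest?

31, 30, 27, 27, 13, 7, 3 bp

KpnI sites (GGTACC) start at positions 9, 70, 101, 131.
KpnI cuts after base 5 of each site (before the last base), so after positions 13, 74, 105, 135.
SmaI sites (CCCGGG) start at positions 38, 45.
SmaI cuts after base 3 of each site, so after positions 40, 47.
Combined cut positions: 13, 40, 47, 74, 105, 135.
Linear molecule, 6 cuts → 7 fragments:
  1–13 → 13 bp
  14–40 → 27 bp
  41–47 → 7 bp
  48–74 → 27 bp
  75–105 → 31 bp
  106–135 → 30 bp
  136–138 → 3 bp
Sorted largest to smallest: 31, 30, 27, 27, 13, 7, 3 bp.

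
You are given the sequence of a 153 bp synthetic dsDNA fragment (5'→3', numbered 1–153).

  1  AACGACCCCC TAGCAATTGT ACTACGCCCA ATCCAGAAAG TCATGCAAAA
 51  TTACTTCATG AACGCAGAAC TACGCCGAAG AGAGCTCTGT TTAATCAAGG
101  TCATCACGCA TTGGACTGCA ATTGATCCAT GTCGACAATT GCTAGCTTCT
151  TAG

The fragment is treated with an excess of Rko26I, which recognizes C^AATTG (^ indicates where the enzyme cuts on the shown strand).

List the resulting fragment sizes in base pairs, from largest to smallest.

Rko26I sites (CAATTG) start at positions 14, 119, 136.
Rko26I cuts after the first base of each site, so after positions 14, 119, 136.
Linear molecule, 3 cuts → 4 fragments:
  1–14 → 14 bp
  15–119 → 105 bp
  120–136 → 17 bp
  137–153 → 17 bp
Sorted largest to smallest: 105, 17, 17, 14 bp.

105, 17, 17, 14 bp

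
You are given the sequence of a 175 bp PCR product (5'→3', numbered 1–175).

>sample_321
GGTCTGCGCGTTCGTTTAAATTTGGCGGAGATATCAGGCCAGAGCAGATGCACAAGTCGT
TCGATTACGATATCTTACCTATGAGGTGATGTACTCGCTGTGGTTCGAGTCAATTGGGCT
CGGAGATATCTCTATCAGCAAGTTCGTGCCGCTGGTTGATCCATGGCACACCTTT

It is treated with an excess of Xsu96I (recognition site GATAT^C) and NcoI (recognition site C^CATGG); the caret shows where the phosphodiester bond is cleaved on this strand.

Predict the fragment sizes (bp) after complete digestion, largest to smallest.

56, 39, 34, 32, 14 bp

Xsu96I sites (GATATC) start at positions 30, 69, 125.
Xsu96I cuts after base 5 of each site (before the last base), so after positions 34, 73, 129.
The NcoI site (CCATGG) starts at position 161.
NcoI cuts after the first base of each site, so after position 161.
Combined cut positions: 34, 73, 129, 161.
Linear molecule, 4 cuts → 5 fragments:
  1–34 → 34 bp
  35–73 → 39 bp
  74–129 → 56 bp
  130–161 → 32 bp
  162–175 → 14 bp
Sorted largest to smallest: 56, 39, 34, 32, 14 bp.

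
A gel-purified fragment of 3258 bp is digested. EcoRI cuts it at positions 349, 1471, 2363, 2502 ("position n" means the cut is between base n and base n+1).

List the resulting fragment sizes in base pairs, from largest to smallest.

Linear molecule, 4 cuts → 5 fragments:
  349 − 0 = 349 bp
  1471 − 349 = 1122 bp
  2363 − 1471 = 892 bp
  2502 − 2363 = 139 bp
  3258 − 2502 = 756 bp
Sorted largest to smallest: 1122, 892, 756, 349, 139 bp.

1122, 892, 756, 349, 139 bp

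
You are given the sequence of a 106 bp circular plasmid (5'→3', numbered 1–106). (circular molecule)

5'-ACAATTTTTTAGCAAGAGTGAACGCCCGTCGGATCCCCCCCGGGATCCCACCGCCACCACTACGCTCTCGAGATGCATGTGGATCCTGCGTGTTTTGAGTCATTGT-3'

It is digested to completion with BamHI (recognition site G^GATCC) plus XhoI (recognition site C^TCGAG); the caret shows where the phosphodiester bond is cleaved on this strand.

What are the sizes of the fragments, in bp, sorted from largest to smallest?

56, 24, 14, 12 bp

BamHI sites (GGATCC) start at positions 31, 43, 81.
BamHI cuts after the first base of each site, so after positions 31, 43, 81.
The XhoI site (CTCGAG) starts at position 67.
XhoI cuts after the first base of each site, so after position 67.
Combined cut positions: 31, 43, 67, 81.
Circular molecule, 4 cuts → 4 fragments:
  32–43 → 12 bp
  44–67 → 24 bp
  68–81 → 14 bp
  82–106 then 1–31 → 25 + 31 = 56 bp
Sorted largest to smallest: 56, 24, 14, 12 bp.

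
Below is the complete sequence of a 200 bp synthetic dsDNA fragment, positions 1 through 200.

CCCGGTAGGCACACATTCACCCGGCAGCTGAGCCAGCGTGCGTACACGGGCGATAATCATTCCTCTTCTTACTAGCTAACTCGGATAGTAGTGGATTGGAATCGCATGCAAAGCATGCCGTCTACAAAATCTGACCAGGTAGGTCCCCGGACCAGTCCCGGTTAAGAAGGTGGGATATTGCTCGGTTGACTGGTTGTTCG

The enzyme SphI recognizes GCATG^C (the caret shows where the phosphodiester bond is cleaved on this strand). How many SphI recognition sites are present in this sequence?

2

GCATGC occurs starting at positions 104, 113.
SphI cuts at 2 sites.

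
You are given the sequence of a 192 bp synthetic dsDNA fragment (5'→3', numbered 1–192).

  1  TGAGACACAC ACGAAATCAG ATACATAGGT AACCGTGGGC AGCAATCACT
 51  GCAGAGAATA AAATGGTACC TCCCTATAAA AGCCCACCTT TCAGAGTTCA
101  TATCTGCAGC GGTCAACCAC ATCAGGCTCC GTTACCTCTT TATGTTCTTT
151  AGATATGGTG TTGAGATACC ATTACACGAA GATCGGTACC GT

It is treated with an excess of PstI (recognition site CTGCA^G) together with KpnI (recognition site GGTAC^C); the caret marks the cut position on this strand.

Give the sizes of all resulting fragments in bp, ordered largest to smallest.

PstI sites (CTGCAG) start at positions 49, 104.
PstI cuts after base 5 of each site (before the last base), so after positions 53, 108.
KpnI sites (GGTACC) start at positions 65, 185.
KpnI cuts after base 5 of each site (before the last base), so after positions 69, 189.
Combined cut positions: 53, 69, 108, 189.
Linear molecule, 4 cuts → 5 fragments:
  1–53 → 53 bp
  54–69 → 16 bp
  70–108 → 39 bp
  109–189 → 81 bp
  190–192 → 3 bp
Sorted largest to smallest: 81, 53, 39, 16, 3 bp.

81, 53, 39, 16, 3 bp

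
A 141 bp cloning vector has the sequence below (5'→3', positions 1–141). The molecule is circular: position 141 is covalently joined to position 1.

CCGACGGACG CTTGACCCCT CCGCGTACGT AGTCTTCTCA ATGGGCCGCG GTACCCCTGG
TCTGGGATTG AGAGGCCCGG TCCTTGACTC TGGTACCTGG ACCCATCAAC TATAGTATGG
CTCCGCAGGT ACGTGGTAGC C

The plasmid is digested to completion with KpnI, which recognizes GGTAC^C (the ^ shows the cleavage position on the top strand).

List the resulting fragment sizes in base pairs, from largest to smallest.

99, 42 bp

KpnI sites (GGTACC) start at positions 50, 92.
KpnI cuts after base 5 of each site (before the last base), so after positions 54, 96.
Circular molecule, 2 cuts → 2 fragments:
  55–96 → 42 bp
  97–141 then 1–54 → 45 + 54 = 99 bp
Sorted largest to smallest: 99, 42 bp.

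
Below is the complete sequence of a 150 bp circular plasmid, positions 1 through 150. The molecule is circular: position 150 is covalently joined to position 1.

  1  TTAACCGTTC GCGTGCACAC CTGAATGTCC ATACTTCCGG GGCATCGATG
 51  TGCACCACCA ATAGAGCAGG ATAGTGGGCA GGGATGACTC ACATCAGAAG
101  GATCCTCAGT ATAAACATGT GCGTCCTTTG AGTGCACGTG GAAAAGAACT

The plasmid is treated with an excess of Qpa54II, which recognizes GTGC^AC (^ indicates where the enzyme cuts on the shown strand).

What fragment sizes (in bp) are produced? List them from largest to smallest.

82, 37, 31 bp

Qpa54II sites (GTGCAC) start at positions 13, 50, 132.
Qpa54II cuts after base 4 of each site, so after positions 16, 53, 135.
Circular molecule, 3 cuts → 3 fragments:
  17–53 → 37 bp
  54–135 → 82 bp
  136–150 then 1–16 → 15 + 16 = 31 bp
Sorted largest to smallest: 82, 37, 31 bp.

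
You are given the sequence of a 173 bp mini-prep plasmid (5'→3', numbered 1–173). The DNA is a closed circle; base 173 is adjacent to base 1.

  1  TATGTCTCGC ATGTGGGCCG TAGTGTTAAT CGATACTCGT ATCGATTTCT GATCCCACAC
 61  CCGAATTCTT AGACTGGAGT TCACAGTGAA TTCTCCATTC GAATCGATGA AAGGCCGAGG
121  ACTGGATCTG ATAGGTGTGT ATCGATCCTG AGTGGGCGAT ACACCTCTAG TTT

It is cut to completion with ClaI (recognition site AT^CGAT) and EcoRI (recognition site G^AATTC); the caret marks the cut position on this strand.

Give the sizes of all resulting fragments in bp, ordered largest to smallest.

61, 38, 25, 21, 16, 12 bp

ClaI sites (ATCGAT) start at positions 29, 41, 103, 141.
ClaI cuts after base 2 of each site, so after positions 30, 42, 104, 142.
EcoRI sites (GAATTC) start at positions 63, 88.
EcoRI cuts after the first base of each site, so after positions 63, 88.
Combined cut positions: 30, 42, 63, 88, 104, 142.
Circular molecule, 6 cuts → 6 fragments:
  31–42 → 12 bp
  43–63 → 21 bp
  64–88 → 25 bp
  89–104 → 16 bp
  105–142 → 38 bp
  143–173 then 1–30 → 31 + 30 = 61 bp
Sorted largest to smallest: 61, 38, 25, 21, 16, 12 bp.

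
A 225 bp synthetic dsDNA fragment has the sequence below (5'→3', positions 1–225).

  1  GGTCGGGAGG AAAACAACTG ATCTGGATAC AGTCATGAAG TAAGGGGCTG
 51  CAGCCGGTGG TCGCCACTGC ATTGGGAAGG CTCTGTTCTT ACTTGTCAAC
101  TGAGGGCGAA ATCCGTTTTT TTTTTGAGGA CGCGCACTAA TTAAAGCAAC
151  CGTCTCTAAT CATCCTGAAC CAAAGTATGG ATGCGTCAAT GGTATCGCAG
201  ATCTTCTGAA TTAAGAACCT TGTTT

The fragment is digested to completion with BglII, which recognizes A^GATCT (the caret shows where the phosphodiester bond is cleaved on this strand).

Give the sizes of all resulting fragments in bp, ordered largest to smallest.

The BglII site (AGATCT) starts at position 199.
BglII cuts after the first base of each site, so after position 199.
Linear molecule, 1 cut → 2 fragments:
  1–199 → 199 bp
  200–225 → 26 bp
Sorted largest to smallest: 199, 26 bp.

199, 26 bp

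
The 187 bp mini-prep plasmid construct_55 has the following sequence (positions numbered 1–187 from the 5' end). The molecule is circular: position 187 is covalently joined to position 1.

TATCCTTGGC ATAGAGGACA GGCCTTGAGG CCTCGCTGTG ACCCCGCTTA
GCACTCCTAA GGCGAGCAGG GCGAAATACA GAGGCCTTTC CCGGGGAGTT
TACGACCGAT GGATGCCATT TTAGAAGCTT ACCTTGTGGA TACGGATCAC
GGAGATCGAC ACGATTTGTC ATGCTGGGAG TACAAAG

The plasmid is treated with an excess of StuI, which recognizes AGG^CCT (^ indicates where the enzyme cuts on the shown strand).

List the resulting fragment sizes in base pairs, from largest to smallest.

StuI sites (AGGCCT) start at positions 20, 28, 82.
StuI cuts after base 3 of each site, so after positions 22, 30, 84.
Circular molecule, 3 cuts → 3 fragments:
  23–30 → 8 bp
  31–84 → 54 bp
  85–187 then 1–22 → 103 + 22 = 125 bp
Sorted largest to smallest: 125, 54, 8 bp.

125, 54, 8 bp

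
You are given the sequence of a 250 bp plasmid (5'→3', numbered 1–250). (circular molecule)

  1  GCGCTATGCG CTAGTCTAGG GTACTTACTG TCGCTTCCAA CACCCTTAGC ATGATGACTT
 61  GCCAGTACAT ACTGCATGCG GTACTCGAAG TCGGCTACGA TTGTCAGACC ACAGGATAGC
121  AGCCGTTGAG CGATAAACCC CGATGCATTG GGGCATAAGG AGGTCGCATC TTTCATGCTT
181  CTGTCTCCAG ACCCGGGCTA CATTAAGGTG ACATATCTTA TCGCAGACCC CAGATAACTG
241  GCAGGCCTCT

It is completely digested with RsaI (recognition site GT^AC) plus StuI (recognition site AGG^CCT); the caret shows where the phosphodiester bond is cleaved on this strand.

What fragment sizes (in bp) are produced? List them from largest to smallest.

RsaI sites (GTAC) start at positions 21, 65, 81.
RsaI cuts after base 2 of each site, so after positions 22, 66, 82.
The StuI site (AGGCCT) starts at position 243.
StuI cuts after base 3 of each site, so after position 245.
Combined cut positions: 22, 66, 82, 245.
Circular molecule, 4 cuts → 4 fragments:
  23–66 → 44 bp
  67–82 → 16 bp
  83–245 → 163 bp
  246–250 then 1–22 → 5 + 22 = 27 bp
Sorted largest to smallest: 163, 44, 27, 16 bp.

163, 44, 27, 16 bp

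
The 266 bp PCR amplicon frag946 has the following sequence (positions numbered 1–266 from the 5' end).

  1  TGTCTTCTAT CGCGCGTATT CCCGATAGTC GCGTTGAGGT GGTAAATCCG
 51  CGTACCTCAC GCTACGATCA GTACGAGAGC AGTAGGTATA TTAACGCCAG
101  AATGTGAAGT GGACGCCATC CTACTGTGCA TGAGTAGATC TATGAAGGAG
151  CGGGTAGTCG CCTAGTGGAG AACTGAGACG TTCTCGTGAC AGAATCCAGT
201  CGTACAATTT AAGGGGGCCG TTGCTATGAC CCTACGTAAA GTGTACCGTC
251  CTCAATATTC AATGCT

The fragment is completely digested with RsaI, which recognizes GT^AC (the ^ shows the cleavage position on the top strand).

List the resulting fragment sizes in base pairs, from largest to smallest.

RsaI sites (GTAC) start at positions 52, 71, 202, 243.
RsaI cuts after base 2 of each site, so after positions 53, 72, 203, 244.
Linear molecule, 4 cuts → 5 fragments:
  1–53 → 53 bp
  54–72 → 19 bp
  73–203 → 131 bp
  204–244 → 41 bp
  245–266 → 22 bp
Sorted largest to smallest: 131, 53, 41, 22, 19 bp.

131, 53, 41, 22, 19 bp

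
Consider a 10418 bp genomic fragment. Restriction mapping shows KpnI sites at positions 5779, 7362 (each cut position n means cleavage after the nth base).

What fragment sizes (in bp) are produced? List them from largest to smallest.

5779, 3056, 1583 bp

Linear molecule, 2 cuts → 3 fragments:
  5779 − 0 = 5779 bp
  7362 − 5779 = 1583 bp
  10418 − 7362 = 3056 bp
Sorted largest to smallest: 5779, 3056, 1583 bp.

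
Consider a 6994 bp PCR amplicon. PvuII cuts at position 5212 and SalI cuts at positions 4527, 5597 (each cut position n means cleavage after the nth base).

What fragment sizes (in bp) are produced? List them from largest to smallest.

4527, 1397, 685, 385 bp

Combined cut positions (sorted): 4527, 5212, 5597.
Linear molecule, 3 cuts → 4 fragments:
  4527 − 0 = 4527 bp
  5212 − 4527 = 685 bp
  5597 − 5212 = 385 bp
  6994 − 5597 = 1397 bp
Sorted largest to smallest: 4527, 1397, 685, 385 bp.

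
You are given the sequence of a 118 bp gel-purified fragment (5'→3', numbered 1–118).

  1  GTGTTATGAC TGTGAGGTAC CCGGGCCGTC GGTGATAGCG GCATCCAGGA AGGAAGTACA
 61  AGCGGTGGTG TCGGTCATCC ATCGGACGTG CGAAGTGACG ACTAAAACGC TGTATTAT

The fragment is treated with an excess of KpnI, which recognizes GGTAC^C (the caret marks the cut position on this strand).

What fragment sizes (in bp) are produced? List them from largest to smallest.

98, 20 bp

The KpnI site (GGTACC) starts at position 16.
KpnI cuts after base 5 of each site (before the last base), so after position 20.
Linear molecule, 1 cut → 2 fragments:
  1–20 → 20 bp
  21–118 → 98 bp
Sorted largest to smallest: 98, 20 bp.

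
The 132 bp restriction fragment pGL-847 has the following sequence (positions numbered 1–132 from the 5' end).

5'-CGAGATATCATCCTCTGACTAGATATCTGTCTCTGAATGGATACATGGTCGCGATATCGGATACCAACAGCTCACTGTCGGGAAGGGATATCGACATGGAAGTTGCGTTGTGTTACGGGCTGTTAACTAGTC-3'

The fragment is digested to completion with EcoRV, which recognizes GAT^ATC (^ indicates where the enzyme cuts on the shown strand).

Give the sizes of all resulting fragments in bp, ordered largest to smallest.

EcoRV sites (GATATC) start at positions 4, 22, 53, 87.
EcoRV cuts after base 3 of each site, so after positions 6, 24, 55, 89.
Linear molecule, 4 cuts → 5 fragments:
  1–6 → 6 bp
  7–24 → 18 bp
  25–55 → 31 bp
  56–89 → 34 bp
  90–132 → 43 bp
Sorted largest to smallest: 43, 34, 31, 18, 6 bp.

43, 34, 31, 18, 6 bp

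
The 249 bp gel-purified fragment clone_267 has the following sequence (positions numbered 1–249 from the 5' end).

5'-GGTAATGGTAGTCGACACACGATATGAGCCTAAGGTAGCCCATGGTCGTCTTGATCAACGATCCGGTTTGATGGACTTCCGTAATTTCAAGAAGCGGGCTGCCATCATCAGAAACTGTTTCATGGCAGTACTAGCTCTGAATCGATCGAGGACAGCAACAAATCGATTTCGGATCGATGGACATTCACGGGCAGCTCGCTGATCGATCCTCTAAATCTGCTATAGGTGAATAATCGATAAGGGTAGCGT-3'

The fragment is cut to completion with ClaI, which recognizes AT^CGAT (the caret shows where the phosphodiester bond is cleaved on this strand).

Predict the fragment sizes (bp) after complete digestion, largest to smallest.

142, 31, 29, 21, 15, 11 bp

ClaI sites (ATCGAT) start at positions 141, 162, 173, 202, 233.
ClaI cuts after base 2 of each site, so after positions 142, 163, 174, 203, 234.
Linear molecule, 5 cuts → 6 fragments:
  1–142 → 142 bp
  143–163 → 21 bp
  164–174 → 11 bp
  175–203 → 29 bp
  204–234 → 31 bp
  235–249 → 15 bp
Sorted largest to smallest: 142, 31, 29, 21, 15, 11 bp.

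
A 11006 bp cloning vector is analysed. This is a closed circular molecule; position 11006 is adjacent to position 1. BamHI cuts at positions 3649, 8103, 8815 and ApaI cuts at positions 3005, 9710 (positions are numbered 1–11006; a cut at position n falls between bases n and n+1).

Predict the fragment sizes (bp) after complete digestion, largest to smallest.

Combined cut positions (sorted): 3005, 3649, 8103, 8815, 9710.
Circular molecule, 5 cuts → 5 fragments:
  3649 − 3005 = 644 bp
  8103 − 3649 = 4454 bp
  8815 − 8103 = 712 bp
  9710 − 8815 = 895 bp
  wrap: 11006 − 9710 + 3005 = 4301 bp
Sorted largest to smallest: 4454, 4301, 895, 712, 644 bp.

4454, 4301, 895, 712, 644 bp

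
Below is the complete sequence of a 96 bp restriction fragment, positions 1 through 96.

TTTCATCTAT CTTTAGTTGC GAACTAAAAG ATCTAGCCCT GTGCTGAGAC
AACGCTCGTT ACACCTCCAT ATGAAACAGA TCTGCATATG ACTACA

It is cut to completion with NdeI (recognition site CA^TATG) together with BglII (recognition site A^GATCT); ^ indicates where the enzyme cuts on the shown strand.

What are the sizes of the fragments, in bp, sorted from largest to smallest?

NdeI sites (CATATG) start at positions 68, 85.
NdeI cuts after base 2 of each site, so after positions 69, 86.
BglII sites (AGATCT) start at positions 29, 78.
BglII cuts after the first base of each site, so after positions 29, 78.
Combined cut positions: 29, 69, 78, 86.
Linear molecule, 4 cuts → 5 fragments:
  1–29 → 29 bp
  30–69 → 40 bp
  70–78 → 9 bp
  79–86 → 8 bp
  87–96 → 10 bp
Sorted largest to smallest: 40, 29, 10, 9, 8 bp.

40, 29, 10, 9, 8 bp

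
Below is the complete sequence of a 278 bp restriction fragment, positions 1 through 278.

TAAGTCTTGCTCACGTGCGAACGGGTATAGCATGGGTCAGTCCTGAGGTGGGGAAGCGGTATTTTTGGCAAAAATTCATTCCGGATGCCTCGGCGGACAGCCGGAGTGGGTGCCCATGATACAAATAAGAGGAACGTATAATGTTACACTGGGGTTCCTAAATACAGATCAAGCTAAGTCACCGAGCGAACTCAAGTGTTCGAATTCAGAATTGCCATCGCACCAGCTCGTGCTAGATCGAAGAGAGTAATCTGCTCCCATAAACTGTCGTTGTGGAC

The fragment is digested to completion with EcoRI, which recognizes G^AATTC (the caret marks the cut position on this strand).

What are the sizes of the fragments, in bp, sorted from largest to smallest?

202, 76 bp

The EcoRI site (GAATTC) starts at position 202.
EcoRI cuts after the first base of each site, so after position 202.
Linear molecule, 1 cut → 2 fragments:
  1–202 → 202 bp
  203–278 → 76 bp
Sorted largest to smallest: 202, 76 bp.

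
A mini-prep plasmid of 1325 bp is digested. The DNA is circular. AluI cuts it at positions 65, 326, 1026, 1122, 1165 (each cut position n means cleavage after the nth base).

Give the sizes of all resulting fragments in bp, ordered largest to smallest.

700, 261, 225, 96, 43 bp

Circular molecule, 5 cuts → 5 fragments:
  326 − 65 = 261 bp
  1026 − 326 = 700 bp
  1122 − 1026 = 96 bp
  1165 − 1122 = 43 bp
  wrap: 1325 − 1165 + 65 = 225 bp
Sorted largest to smallest: 700, 261, 225, 96, 43 bp.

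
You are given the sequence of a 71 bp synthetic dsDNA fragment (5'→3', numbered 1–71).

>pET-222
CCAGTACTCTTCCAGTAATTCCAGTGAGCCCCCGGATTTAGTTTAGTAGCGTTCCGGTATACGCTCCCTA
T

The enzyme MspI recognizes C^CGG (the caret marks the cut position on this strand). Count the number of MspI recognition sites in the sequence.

2

CCGG occurs starting at positions 32, 54.
MspI cuts at 2 sites.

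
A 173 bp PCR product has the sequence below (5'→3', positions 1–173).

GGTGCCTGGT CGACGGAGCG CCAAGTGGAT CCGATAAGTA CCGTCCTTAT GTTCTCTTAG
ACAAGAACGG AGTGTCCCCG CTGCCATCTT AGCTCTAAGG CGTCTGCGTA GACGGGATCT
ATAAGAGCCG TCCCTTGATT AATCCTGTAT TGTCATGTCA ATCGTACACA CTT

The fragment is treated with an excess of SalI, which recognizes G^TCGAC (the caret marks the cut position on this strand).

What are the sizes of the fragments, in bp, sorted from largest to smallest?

The SalI site (GTCGAC) starts at position 9.
SalI cuts after the first base of each site, so after position 9.
Linear molecule, 1 cut → 2 fragments:
  1–9 → 9 bp
  10–173 → 164 bp
Sorted largest to smallest: 164, 9 bp.

164, 9 bp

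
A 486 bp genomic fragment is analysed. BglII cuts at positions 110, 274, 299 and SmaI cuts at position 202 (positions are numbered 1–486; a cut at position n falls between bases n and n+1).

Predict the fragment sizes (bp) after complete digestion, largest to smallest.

Combined cut positions (sorted): 110, 202, 274, 299.
Linear molecule, 4 cuts → 5 fragments:
  110 − 0 = 110 bp
  202 − 110 = 92 bp
  274 − 202 = 72 bp
  299 − 274 = 25 bp
  486 − 299 = 187 bp
Sorted largest to smallest: 187, 110, 92, 72, 25 bp.

187, 110, 92, 72, 25 bp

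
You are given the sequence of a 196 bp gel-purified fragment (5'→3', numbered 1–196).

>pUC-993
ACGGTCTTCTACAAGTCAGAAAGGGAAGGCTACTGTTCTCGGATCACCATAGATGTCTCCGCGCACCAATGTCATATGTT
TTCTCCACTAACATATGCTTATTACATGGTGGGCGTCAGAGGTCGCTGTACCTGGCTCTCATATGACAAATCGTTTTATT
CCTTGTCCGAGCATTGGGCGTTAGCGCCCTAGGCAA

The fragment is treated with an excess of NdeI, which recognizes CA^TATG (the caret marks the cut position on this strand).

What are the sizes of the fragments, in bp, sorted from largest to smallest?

NdeI sites (CATATG) start at positions 73, 92, 140.
NdeI cuts after base 2 of each site, so after positions 74, 93, 141.
Linear molecule, 3 cuts → 4 fragments:
  1–74 → 74 bp
  75–93 → 19 bp
  94–141 → 48 bp
  142–196 → 55 bp
Sorted largest to smallest: 74, 55, 48, 19 bp.

74, 55, 48, 19 bp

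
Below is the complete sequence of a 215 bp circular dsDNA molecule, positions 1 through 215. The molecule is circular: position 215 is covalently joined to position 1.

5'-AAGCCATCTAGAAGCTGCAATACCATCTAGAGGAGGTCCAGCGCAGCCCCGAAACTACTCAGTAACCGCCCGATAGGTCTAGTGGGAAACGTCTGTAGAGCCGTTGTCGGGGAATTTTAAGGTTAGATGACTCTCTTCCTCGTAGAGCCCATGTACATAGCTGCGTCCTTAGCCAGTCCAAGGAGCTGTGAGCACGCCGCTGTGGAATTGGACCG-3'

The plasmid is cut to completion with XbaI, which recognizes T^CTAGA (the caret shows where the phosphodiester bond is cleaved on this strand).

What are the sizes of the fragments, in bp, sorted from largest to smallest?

196, 19 bp

XbaI sites (TCTAGA) start at positions 7, 26.
XbaI cuts after the first base of each site, so after positions 7, 26.
Circular molecule, 2 cuts → 2 fragments:
  8–26 → 19 bp
  27–215 then 1–7 → 189 + 7 = 196 bp
Sorted largest to smallest: 196, 19 bp.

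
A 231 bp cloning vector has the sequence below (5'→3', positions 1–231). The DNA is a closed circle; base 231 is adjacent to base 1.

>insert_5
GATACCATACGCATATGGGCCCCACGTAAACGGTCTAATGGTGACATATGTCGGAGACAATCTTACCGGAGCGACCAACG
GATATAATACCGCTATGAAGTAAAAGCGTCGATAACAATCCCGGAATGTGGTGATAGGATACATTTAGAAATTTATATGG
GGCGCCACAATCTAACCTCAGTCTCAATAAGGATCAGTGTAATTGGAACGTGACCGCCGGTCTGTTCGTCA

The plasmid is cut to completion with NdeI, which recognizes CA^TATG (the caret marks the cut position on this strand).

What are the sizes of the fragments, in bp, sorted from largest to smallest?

NdeI sites (CATATG) start at positions 12, 45.
NdeI cuts after base 2 of each site, so after positions 13, 46.
Circular molecule, 2 cuts → 2 fragments:
  14–46 → 33 bp
  47–231 then 1–13 → 185 + 13 = 198 bp
Sorted largest to smallest: 198, 33 bp.

198, 33 bp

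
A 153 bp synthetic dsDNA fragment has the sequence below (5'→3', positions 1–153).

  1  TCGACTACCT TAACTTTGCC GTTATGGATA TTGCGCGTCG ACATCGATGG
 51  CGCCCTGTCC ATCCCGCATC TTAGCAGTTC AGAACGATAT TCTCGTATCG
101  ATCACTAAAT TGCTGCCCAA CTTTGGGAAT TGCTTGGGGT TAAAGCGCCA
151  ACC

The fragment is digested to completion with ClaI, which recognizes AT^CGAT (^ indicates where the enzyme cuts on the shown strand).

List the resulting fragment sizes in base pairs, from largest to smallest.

55, 54, 44 bp

ClaI sites (ATCGAT) start at positions 43, 97.
ClaI cuts after base 2 of each site, so after positions 44, 98.
Linear molecule, 2 cuts → 3 fragments:
  1–44 → 44 bp
  45–98 → 54 bp
  99–153 → 55 bp
Sorted largest to smallest: 55, 54, 44 bp.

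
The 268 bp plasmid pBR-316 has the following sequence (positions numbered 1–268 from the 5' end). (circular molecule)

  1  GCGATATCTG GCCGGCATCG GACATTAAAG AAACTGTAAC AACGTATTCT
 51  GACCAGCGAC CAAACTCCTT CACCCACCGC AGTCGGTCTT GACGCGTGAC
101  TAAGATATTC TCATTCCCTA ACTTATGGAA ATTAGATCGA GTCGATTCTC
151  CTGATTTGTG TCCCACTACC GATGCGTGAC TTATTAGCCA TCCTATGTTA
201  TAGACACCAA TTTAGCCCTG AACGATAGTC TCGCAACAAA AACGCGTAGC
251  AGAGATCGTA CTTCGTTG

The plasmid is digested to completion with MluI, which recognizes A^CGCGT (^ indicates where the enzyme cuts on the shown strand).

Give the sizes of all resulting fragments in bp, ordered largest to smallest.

150, 118 bp

MluI sites (ACGCGT) start at positions 92, 242.
MluI cuts after the first base of each site, so after positions 92, 242.
Circular molecule, 2 cuts → 2 fragments:
  93–242 → 150 bp
  243–268 then 1–92 → 26 + 92 = 118 bp
Sorted largest to smallest: 150, 118 bp.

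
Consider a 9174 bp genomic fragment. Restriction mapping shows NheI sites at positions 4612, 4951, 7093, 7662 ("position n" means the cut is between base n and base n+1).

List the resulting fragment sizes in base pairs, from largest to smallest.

4612, 2142, 1512, 569, 339 bp

Linear molecule, 4 cuts → 5 fragments:
  4612 − 0 = 4612 bp
  4951 − 4612 = 339 bp
  7093 − 4951 = 2142 bp
  7662 − 7093 = 569 bp
  9174 − 7662 = 1512 bp
Sorted largest to smallest: 4612, 2142, 1512, 569, 339 bp.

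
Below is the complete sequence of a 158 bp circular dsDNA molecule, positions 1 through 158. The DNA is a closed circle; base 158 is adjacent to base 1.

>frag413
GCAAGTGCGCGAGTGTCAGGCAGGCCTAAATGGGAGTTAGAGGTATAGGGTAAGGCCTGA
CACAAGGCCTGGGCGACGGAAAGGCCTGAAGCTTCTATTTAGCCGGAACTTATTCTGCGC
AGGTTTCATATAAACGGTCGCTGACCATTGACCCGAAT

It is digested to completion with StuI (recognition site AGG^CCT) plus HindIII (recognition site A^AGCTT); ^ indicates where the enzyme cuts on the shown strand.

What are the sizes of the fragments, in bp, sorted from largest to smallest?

93, 31, 17, 12, 5 bp

StuI sites (AGGCCT) start at positions 22, 53, 65, 82.
StuI cuts after base 3 of each site, so after positions 24, 55, 67, 84.
The HindIII site (AAGCTT) starts at position 89.
HindIII cuts after the first base of each site, so after position 89.
Combined cut positions: 24, 55, 67, 84, 89.
Circular molecule, 5 cuts → 5 fragments:
  25–55 → 31 bp
  56–67 → 12 bp
  68–84 → 17 bp
  85–89 → 5 bp
  90–158 then 1–24 → 69 + 24 = 93 bp
Sorted largest to smallest: 93, 31, 17, 12, 5 bp.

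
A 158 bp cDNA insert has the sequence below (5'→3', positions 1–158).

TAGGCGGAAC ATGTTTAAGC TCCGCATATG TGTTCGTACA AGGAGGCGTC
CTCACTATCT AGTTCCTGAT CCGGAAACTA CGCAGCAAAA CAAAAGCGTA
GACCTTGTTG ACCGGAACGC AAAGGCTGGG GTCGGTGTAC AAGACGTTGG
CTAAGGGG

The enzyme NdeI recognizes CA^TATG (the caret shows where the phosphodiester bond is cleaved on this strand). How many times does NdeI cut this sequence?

1

CATATG occurs starting at position 25.
NdeI cuts at 1 site.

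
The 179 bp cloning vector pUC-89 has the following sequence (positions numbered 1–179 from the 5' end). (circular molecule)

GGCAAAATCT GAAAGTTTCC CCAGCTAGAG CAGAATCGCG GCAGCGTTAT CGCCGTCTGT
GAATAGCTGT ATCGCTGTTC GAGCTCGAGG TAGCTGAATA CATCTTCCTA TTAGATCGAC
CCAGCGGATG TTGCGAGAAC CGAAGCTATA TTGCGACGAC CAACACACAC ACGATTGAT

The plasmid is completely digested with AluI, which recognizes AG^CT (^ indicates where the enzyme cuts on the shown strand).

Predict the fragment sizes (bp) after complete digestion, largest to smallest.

58, 52, 42, 17, 10 bp

AluI sites (AGCT) start at positions 23, 65, 82, 92, 144.
AluI cuts after base 2 of each site, so after positions 24, 66, 83, 93, 145.
Circular molecule, 5 cuts → 5 fragments:
  25–66 → 42 bp
  67–83 → 17 bp
  84–93 → 10 bp
  94–145 → 52 bp
  146–179 then 1–24 → 34 + 24 = 58 bp
Sorted largest to smallest: 58, 52, 42, 17, 10 bp.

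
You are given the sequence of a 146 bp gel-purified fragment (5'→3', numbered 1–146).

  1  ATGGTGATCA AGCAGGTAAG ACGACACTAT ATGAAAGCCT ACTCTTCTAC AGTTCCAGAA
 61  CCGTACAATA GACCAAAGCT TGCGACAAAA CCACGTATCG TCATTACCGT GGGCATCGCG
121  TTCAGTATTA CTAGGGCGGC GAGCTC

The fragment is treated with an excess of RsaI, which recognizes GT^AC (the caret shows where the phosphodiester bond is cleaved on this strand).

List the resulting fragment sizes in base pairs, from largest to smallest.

82, 64 bp

The RsaI site (GTAC) starts at position 63.
RsaI cuts after base 2 of each site, so after position 64.
Linear molecule, 1 cut → 2 fragments:
  1–64 → 64 bp
  65–146 → 82 bp
Sorted largest to smallest: 82, 64 bp.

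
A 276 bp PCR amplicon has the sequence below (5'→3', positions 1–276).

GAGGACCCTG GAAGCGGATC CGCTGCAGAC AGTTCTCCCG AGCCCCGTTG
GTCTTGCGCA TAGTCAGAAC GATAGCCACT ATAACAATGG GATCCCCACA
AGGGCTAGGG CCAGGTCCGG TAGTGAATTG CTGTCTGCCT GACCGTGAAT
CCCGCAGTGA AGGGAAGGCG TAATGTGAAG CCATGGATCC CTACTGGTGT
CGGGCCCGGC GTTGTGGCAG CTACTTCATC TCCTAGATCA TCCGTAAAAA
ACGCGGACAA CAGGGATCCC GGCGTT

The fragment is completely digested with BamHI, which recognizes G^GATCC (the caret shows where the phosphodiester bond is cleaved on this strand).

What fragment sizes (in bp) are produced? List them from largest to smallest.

BamHI sites (GGATCC) start at positions 16, 90, 185, 264.
BamHI cuts after the first base of each site, so after positions 16, 90, 185, 264.
Linear molecule, 4 cuts → 5 fragments:
  1–16 → 16 bp
  17–90 → 74 bp
  91–185 → 95 bp
  186–264 → 79 bp
  265–276 → 12 bp
Sorted largest to smallest: 95, 79, 74, 16, 12 bp.

95, 79, 74, 16, 12 bp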